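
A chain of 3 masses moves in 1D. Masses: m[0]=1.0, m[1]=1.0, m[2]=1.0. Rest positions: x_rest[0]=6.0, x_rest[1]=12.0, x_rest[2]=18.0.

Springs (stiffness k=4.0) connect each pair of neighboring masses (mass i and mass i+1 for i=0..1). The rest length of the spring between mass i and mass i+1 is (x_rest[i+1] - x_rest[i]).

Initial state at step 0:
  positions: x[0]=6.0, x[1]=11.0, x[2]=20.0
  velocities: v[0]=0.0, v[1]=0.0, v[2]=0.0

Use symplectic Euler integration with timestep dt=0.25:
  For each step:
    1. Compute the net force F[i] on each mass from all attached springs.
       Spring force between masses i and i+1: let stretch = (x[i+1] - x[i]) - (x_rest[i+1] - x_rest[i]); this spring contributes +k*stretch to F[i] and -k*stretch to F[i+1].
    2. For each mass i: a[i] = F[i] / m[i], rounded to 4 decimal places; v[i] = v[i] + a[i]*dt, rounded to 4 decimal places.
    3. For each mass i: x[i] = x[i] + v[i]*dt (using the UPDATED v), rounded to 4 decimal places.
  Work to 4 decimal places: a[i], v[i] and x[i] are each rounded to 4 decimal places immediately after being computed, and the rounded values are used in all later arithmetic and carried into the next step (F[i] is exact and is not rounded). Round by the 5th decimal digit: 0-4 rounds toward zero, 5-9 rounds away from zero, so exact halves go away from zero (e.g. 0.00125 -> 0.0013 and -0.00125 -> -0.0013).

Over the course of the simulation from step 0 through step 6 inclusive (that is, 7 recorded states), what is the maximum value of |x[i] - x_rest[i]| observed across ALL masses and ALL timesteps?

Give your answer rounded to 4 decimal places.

Step 0: x=[6.0000 11.0000 20.0000] v=[0.0000 0.0000 0.0000]
Step 1: x=[5.7500 12.0000 19.2500] v=[-1.0000 4.0000 -3.0000]
Step 2: x=[5.5625 13.2500 18.1875] v=[-0.7500 5.0000 -4.2500]
Step 3: x=[5.7969 13.8125 17.3906] v=[0.9375 2.2500 -3.1875]
Step 4: x=[6.5352 13.2656 17.1992] v=[2.9531 -2.1875 -0.7656]
Step 5: x=[7.4561 12.0195 17.5244] v=[3.6835 -4.9843 1.3008]
Step 6: x=[8.0178 11.0088 17.9734] v=[2.2469 -4.0428 1.7959]
Max displacement = 2.0178

Answer: 2.0178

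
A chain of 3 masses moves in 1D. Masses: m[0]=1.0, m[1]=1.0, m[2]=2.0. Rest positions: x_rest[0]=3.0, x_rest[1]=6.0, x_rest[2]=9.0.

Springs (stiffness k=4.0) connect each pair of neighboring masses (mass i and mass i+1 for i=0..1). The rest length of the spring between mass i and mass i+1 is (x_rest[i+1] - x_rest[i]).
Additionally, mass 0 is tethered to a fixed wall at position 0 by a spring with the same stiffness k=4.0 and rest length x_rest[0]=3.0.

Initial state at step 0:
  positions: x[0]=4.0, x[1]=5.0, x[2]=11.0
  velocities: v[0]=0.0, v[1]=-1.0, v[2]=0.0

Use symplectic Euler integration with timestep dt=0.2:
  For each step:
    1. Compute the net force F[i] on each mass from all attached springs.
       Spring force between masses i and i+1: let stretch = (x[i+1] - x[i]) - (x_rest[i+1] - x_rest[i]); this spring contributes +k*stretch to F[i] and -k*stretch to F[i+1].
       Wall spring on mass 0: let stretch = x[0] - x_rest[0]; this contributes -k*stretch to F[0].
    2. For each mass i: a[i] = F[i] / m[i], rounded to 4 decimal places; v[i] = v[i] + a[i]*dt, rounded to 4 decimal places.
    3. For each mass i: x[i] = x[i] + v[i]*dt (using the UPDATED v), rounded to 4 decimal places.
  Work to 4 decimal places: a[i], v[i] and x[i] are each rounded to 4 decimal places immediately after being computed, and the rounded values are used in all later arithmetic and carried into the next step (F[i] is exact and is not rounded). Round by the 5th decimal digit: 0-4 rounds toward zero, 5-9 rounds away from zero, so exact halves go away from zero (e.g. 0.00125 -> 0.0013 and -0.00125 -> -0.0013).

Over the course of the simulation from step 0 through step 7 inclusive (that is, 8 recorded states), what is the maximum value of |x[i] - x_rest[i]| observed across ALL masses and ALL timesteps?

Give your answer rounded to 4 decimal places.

Step 0: x=[4.0000 5.0000 11.0000] v=[0.0000 -1.0000 0.0000]
Step 1: x=[3.5200 5.6000 10.7600] v=[-2.4000 3.0000 -1.2000]
Step 2: x=[2.8096 6.6928 10.3472] v=[-3.5520 5.4640 -2.0640]
Step 3: x=[2.2710 7.7490 9.8820] v=[-2.6931 5.2810 -2.3258]
Step 4: x=[2.2455 8.2700 9.4862] v=[-0.1275 2.6050 -1.9790]
Step 5: x=[2.8246 8.0217 9.2331] v=[2.8957 -1.2416 -1.2655]
Step 6: x=[3.7833 7.1357 9.1231] v=[4.7937 -4.4302 -0.5501]
Step 7: x=[4.6731 6.0313 9.0941] v=[4.4490 -5.5222 -0.1451]
Max displacement = 2.2700

Answer: 2.2700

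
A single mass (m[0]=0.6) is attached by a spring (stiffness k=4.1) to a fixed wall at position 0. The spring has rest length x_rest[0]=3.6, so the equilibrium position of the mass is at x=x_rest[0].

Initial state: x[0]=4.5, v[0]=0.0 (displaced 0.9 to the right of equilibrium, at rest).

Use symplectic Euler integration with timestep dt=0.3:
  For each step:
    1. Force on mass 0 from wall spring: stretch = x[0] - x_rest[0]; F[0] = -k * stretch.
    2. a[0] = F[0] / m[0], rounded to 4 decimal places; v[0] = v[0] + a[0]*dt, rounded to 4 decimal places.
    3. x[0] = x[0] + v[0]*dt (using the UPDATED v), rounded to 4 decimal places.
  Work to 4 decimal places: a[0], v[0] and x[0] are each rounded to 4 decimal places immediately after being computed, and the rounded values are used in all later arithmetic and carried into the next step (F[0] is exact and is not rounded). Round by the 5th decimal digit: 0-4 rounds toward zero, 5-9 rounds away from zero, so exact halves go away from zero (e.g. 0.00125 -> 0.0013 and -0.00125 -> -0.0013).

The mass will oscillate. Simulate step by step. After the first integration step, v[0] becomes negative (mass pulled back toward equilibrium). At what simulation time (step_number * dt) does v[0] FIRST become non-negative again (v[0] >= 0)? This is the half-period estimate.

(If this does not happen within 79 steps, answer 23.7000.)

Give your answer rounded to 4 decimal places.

Answer: 1.2000

Derivation:
Step 0: x=[4.5000] v=[0.0000]
Step 1: x=[3.9465] v=[-1.8450]
Step 2: x=[3.1799] v=[-2.5553]
Step 3: x=[2.6717] v=[-1.6941]
Step 4: x=[2.7344] v=[0.2089]
First v>=0 after going negative at step 4, time=1.2000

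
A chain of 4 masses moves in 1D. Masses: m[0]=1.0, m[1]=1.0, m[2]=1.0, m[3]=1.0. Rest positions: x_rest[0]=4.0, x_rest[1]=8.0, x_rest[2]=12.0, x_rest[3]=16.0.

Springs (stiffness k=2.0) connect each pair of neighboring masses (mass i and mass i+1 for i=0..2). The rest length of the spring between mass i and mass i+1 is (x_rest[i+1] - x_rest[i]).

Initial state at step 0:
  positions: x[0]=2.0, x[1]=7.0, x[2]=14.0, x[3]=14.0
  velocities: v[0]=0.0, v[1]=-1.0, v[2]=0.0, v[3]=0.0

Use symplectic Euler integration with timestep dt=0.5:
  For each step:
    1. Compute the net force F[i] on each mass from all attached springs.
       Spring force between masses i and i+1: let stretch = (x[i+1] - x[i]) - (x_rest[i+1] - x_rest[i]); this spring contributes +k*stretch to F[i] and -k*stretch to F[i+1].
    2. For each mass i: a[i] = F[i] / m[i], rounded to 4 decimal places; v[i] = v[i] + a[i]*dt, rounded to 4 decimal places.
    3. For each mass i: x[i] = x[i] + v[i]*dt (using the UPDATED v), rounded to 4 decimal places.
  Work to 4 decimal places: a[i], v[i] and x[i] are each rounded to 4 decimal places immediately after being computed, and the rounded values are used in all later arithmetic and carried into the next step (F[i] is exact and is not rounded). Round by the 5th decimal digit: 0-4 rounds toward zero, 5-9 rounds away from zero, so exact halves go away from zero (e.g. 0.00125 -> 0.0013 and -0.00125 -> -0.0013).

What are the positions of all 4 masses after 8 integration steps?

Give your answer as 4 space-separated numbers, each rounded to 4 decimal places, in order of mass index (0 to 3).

Answer: 4.3595 3.6407 10.1095 14.8907

Derivation:
Step 0: x=[2.0000 7.0000 14.0000 14.0000] v=[0.0000 -1.0000 0.0000 0.0000]
Step 1: x=[2.5000 7.5000 10.5000 16.0000] v=[1.0000 1.0000 -7.0000 4.0000]
Step 2: x=[3.5000 7.0000 8.2500 17.2500] v=[2.0000 -1.0000 -4.5000 2.5000]
Step 3: x=[4.2500 5.3750 9.8750 16.0000] v=[1.5000 -3.2500 3.2500 -2.5000]
Step 4: x=[3.5625 5.4375 12.3125 13.6875] v=[-1.3750 0.1250 4.8750 -4.6250]
Step 5: x=[1.8125 8.0000 12.0000 12.6875] v=[-3.5000 5.1250 -0.6250 -2.0000]
Step 6: x=[1.1563 9.4688 10.0313 13.3438] v=[-1.3125 2.9375 -3.9375 1.3125]
Step 7: x=[2.6563 7.0626 9.4376 14.3438] v=[3.0000 -4.8125 -1.1875 2.0000]
Step 8: x=[4.3595 3.6407 10.1095 14.8907] v=[3.4063 -6.8438 1.3437 1.0938]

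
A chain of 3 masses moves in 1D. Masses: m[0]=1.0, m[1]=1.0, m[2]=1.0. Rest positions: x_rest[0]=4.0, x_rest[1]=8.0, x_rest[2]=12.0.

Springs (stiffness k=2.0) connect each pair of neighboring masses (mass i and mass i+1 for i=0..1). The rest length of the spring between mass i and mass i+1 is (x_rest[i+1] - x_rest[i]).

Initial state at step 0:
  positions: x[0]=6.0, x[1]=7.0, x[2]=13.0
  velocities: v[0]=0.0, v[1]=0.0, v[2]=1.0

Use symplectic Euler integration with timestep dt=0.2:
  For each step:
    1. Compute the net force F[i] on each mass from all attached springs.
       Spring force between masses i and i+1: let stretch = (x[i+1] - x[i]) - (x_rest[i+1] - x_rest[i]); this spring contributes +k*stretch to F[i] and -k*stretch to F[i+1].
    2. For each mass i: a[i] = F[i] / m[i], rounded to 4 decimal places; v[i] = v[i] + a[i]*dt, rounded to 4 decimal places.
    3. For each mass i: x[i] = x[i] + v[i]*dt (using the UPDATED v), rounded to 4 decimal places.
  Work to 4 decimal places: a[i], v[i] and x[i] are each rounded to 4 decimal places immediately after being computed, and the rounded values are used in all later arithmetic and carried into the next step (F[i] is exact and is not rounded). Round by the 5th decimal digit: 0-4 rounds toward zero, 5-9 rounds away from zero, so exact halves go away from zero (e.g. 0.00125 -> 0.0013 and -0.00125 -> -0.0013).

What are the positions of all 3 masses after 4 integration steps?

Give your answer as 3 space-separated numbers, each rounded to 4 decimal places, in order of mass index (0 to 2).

Step 0: x=[6.0000 7.0000 13.0000] v=[0.0000 0.0000 1.0000]
Step 1: x=[5.7600 7.4000 13.0400] v=[-1.2000 2.0000 0.2000]
Step 2: x=[5.3312 8.1200 12.9488] v=[-2.1440 3.6000 -0.4560]
Step 3: x=[4.8055 9.0032 12.7913] v=[-2.6285 4.4160 -0.7875]
Step 4: x=[4.2956 9.8536 12.6508] v=[-2.5494 4.2522 -0.7027]

Answer: 4.2956 9.8536 12.6508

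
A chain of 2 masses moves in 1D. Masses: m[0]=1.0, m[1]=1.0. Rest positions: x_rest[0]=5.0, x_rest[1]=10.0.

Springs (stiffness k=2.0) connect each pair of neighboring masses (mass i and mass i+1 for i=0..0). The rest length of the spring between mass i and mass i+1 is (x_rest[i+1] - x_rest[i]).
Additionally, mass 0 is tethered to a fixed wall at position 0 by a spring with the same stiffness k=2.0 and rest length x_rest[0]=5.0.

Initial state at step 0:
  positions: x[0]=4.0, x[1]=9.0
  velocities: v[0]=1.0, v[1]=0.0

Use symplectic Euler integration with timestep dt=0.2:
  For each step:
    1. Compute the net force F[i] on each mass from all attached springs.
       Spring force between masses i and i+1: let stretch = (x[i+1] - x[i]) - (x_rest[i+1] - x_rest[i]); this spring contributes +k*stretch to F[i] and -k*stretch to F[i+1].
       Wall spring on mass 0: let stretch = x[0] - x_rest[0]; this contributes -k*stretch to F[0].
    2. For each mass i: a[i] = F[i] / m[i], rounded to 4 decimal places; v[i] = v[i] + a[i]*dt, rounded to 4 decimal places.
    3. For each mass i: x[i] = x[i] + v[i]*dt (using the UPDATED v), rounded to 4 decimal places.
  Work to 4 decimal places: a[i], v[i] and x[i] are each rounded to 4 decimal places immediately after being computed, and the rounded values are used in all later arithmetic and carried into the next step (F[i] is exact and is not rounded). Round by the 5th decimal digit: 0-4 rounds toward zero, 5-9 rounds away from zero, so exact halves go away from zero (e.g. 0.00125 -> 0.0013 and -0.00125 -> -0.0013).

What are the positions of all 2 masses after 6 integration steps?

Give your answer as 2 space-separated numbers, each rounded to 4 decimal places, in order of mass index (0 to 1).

Step 0: x=[4.0000 9.0000] v=[1.0000 0.0000]
Step 1: x=[4.2800 9.0000] v=[1.4000 0.0000]
Step 2: x=[4.5952 9.0224] v=[1.5760 0.1120]
Step 3: x=[4.8970 9.0906] v=[1.5088 0.3411]
Step 4: x=[5.1425 9.2233] v=[1.2274 0.6637]
Step 5: x=[5.3030 9.4296] v=[0.8027 1.0314]
Step 6: x=[5.3694 9.7058] v=[0.3321 1.3808]

Answer: 5.3694 9.7058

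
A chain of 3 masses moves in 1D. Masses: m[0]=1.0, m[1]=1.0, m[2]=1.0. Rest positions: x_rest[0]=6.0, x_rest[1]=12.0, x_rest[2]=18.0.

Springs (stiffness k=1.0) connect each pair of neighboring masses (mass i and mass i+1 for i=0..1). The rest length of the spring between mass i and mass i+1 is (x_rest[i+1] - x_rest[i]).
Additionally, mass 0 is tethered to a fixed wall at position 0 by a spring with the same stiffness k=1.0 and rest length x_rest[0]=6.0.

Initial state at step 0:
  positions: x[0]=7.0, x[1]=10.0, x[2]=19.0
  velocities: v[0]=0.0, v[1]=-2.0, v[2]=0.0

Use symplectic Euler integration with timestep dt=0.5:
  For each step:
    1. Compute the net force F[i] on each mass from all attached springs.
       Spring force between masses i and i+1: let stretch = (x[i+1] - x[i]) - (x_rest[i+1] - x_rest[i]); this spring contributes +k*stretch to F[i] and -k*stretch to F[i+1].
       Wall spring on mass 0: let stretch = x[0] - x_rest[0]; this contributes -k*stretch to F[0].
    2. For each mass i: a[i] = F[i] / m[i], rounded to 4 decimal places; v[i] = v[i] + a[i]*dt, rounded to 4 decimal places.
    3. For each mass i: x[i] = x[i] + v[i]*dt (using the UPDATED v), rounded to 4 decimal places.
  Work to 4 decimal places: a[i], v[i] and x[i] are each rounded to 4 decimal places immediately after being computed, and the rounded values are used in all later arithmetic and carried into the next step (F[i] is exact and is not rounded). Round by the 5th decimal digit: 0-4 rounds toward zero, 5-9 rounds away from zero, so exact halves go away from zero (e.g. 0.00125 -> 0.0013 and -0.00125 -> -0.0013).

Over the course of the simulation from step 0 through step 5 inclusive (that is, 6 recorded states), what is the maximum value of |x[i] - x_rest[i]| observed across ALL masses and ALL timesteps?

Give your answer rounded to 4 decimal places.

Answer: 2.2929

Derivation:
Step 0: x=[7.0000 10.0000 19.0000] v=[0.0000 -2.0000 0.0000]
Step 1: x=[6.0000 10.5000 18.2500] v=[-2.0000 1.0000 -1.5000]
Step 2: x=[4.6250 11.8125 17.0625] v=[-2.7500 2.6250 -2.3750]
Step 3: x=[3.8906 12.6407 16.0625] v=[-1.4688 1.6563 -2.0000]
Step 4: x=[4.3711 12.1368 15.7071] v=[0.9610 -1.0079 -0.7109]
Step 5: x=[5.7003 10.5840 15.9591] v=[2.6583 -3.1056 0.5040]
Max displacement = 2.2929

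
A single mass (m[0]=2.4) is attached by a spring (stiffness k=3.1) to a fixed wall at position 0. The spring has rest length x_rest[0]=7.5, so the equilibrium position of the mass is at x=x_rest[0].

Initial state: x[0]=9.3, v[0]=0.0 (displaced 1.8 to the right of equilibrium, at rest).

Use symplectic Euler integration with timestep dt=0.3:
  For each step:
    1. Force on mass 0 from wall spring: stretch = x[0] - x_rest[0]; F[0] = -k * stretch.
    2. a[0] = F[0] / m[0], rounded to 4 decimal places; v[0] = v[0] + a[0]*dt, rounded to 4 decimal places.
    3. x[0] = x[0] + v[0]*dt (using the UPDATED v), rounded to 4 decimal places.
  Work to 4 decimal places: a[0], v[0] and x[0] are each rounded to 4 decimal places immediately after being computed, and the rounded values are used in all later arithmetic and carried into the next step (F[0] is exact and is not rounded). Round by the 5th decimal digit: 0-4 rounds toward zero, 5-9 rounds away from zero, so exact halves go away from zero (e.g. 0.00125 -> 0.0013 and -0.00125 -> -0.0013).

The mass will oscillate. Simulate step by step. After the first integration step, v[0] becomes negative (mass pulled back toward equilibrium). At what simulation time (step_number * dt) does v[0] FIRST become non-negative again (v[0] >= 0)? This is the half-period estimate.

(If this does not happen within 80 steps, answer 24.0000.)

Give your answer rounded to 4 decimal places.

Answer: 3.0000

Derivation:
Step 0: x=[9.3000] v=[0.0000]
Step 1: x=[9.0908] v=[-0.6975]
Step 2: x=[8.6966] v=[-1.3139]
Step 3: x=[8.1633] v=[-1.7776]
Step 4: x=[7.5529] v=[-2.0346]
Step 5: x=[6.9364] v=[-2.0551]
Step 6: x=[6.3854] v=[-1.8367]
Step 7: x=[5.9640] v=[-1.4048]
Step 8: x=[5.7211] v=[-0.8096]
Step 9: x=[5.6850] v=[-0.1203]
Step 10: x=[5.8599] v=[0.5830]
First v>=0 after going negative at step 10, time=3.0000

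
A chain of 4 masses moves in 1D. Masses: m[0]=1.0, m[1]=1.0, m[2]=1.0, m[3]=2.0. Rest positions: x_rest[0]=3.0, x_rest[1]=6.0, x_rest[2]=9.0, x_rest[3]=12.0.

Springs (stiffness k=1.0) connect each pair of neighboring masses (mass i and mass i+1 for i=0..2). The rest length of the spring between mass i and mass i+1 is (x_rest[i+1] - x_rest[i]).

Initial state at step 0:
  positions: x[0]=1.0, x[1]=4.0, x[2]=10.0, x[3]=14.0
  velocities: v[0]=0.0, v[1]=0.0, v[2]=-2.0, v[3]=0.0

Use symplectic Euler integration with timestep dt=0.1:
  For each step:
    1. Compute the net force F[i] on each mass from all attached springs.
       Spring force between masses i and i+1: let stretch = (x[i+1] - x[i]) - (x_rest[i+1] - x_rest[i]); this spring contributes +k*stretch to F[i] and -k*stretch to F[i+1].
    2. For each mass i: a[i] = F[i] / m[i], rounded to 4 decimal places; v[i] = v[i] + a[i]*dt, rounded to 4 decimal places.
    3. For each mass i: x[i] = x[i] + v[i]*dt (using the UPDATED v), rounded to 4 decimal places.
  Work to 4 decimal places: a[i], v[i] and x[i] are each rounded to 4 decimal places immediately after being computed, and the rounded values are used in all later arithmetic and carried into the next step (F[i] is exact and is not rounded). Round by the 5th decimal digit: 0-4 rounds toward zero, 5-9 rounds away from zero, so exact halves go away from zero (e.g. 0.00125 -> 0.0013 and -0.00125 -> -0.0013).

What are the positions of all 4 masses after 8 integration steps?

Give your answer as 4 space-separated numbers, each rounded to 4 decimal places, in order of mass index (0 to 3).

Answer: 1.0534 4.7747 8.1161 13.7278

Derivation:
Step 0: x=[1.0000 4.0000 10.0000 14.0000] v=[0.0000 0.0000 -2.0000 0.0000]
Step 1: x=[1.0000 4.0300 9.7800 13.9950] v=[0.0000 0.3000 -2.2000 -0.0500]
Step 2: x=[1.0003 4.0872 9.5447 13.9839] v=[0.0030 0.5720 -2.3535 -0.1108]
Step 3: x=[1.0015 4.1681 9.2992 13.9656] v=[0.0117 0.8091 -2.4553 -0.1828]
Step 4: x=[1.0043 4.2687 9.0490 13.9390] v=[0.0284 1.0056 -2.5018 -0.2661]
Step 5: x=[1.0098 4.3844 8.7999 13.9029] v=[0.0548 1.1572 -2.4908 -0.3606]
Step 6: x=[1.0190 4.5105 8.5577 13.8563] v=[0.0923 1.2613 -2.4221 -0.4658]
Step 7: x=[1.0332 4.6422 8.3280 13.7982] v=[0.1415 1.3169 -2.2970 -0.5807]
Step 8: x=[1.0534 4.7747 8.1161 13.7278] v=[0.2024 1.3246 -2.1186 -0.7042]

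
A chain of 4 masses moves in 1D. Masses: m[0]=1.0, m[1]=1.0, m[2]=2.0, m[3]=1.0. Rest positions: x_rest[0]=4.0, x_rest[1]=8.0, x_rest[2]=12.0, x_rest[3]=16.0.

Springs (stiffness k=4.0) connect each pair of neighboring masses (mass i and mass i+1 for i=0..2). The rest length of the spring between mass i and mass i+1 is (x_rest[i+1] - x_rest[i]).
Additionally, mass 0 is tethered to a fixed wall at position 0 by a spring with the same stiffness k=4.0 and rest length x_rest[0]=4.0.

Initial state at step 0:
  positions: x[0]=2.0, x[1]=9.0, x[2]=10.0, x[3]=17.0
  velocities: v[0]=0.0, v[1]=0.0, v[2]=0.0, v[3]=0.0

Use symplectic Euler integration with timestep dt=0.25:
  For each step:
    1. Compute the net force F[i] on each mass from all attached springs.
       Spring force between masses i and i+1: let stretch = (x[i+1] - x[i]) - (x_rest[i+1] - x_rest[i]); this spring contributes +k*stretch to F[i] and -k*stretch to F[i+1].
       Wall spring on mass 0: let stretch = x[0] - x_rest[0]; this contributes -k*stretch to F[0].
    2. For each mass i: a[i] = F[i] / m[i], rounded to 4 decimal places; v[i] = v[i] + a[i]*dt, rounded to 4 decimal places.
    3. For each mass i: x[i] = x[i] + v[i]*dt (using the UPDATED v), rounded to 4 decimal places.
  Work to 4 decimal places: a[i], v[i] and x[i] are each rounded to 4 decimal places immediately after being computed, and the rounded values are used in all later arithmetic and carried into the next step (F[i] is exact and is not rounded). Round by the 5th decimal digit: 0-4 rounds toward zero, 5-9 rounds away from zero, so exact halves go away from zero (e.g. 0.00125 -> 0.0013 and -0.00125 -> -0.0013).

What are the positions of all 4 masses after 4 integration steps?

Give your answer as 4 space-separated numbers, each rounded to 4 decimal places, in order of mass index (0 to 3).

Answer: 4.5332 6.5840 12.4805 13.7813

Derivation:
Step 0: x=[2.0000 9.0000 10.0000 17.0000] v=[0.0000 0.0000 0.0000 0.0000]
Step 1: x=[3.2500 7.5000 10.7500 16.2500] v=[5.0000 -6.0000 3.0000 -3.0000]
Step 2: x=[4.7500 5.7500 11.7813 15.1250] v=[6.0000 -7.0000 4.1250 -4.5000]
Step 3: x=[5.3125 5.2578 12.4766 14.1641] v=[2.2500 -1.9687 2.7812 -3.8437]
Step 4: x=[4.5332 6.5840 12.4805 13.7813] v=[-3.1172 5.3048 0.0156 -1.5312]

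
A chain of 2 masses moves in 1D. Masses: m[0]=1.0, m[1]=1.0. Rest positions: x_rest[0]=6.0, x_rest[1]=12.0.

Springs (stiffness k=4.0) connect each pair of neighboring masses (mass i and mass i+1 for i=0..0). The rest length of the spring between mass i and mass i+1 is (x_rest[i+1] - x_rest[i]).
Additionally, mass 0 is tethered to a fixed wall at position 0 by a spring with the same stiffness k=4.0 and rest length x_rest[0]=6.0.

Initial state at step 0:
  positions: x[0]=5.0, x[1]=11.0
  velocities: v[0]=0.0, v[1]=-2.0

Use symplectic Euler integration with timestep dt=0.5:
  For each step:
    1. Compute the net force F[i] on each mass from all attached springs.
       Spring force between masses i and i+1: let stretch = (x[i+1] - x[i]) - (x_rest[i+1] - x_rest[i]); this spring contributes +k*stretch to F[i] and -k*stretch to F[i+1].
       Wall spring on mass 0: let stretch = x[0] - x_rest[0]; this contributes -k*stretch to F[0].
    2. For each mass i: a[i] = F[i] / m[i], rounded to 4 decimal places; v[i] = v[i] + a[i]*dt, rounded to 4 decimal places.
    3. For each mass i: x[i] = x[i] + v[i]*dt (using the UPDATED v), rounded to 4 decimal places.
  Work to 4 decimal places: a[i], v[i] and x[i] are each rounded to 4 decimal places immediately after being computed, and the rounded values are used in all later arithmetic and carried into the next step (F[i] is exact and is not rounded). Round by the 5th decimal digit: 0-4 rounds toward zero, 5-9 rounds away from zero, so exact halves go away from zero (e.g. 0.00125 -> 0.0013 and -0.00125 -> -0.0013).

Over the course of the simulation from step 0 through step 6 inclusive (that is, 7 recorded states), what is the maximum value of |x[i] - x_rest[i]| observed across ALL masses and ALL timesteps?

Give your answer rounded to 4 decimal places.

Answer: 2.0000

Derivation:
Step 0: x=[5.0000 11.0000] v=[0.0000 -2.0000]
Step 1: x=[6.0000 10.0000] v=[2.0000 -2.0000]
Step 2: x=[5.0000 11.0000] v=[-2.0000 2.0000]
Step 3: x=[5.0000 12.0000] v=[0.0000 2.0000]
Step 4: x=[7.0000 12.0000] v=[4.0000 0.0000]
Step 5: x=[7.0000 13.0000] v=[0.0000 2.0000]
Step 6: x=[6.0000 14.0000] v=[-2.0000 2.0000]
Max displacement = 2.0000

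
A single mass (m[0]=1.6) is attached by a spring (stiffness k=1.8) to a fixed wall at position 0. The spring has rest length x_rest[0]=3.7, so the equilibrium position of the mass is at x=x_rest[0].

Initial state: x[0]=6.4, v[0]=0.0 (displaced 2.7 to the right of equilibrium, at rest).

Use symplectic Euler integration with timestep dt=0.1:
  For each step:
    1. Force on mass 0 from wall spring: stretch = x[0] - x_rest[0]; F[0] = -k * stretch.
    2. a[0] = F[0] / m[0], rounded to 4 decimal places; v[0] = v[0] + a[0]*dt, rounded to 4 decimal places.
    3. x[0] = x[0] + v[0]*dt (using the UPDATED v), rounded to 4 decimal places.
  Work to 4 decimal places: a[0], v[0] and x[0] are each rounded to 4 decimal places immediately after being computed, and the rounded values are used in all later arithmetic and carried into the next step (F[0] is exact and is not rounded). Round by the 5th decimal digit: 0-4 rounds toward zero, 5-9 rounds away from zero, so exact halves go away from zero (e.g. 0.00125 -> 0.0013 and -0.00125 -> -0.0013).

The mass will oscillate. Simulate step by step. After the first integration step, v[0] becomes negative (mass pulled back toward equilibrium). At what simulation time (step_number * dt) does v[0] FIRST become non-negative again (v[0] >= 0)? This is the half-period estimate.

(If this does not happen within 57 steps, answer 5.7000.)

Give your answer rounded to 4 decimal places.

Answer: 3.0000

Derivation:
Step 0: x=[6.4000] v=[0.0000]
Step 1: x=[6.3696] v=[-0.3038]
Step 2: x=[6.3092] v=[-0.6041]
Step 3: x=[6.2194] v=[-0.8976]
Step 4: x=[6.1013] v=[-1.1810]
Step 5: x=[5.9562] v=[-1.4512]
Step 6: x=[5.7857] v=[-1.7050]
Step 7: x=[5.5917] v=[-1.9396]
Step 8: x=[5.3765] v=[-2.1524]
Step 9: x=[5.1424] v=[-2.3410]
Step 10: x=[4.8921] v=[-2.5033]
Step 11: x=[4.6284] v=[-2.6374]
Step 12: x=[4.3542] v=[-2.7419]
Step 13: x=[4.0727] v=[-2.8155]
Step 14: x=[3.7870] v=[-2.8574]
Step 15: x=[3.5003] v=[-2.8672]
Step 16: x=[3.2158] v=[-2.8447]
Step 17: x=[2.9368] v=[-2.7902]
Step 18: x=[2.6664] v=[-2.7043]
Step 19: x=[2.4076] v=[-2.5880]
Step 20: x=[2.1633] v=[-2.4426]
Step 21: x=[1.9363] v=[-2.2697]
Step 22: x=[1.7292] v=[-2.0713]
Step 23: x=[1.5442] v=[-1.8496]
Step 24: x=[1.3835] v=[-1.6071]
Step 25: x=[1.2489] v=[-1.3465]
Step 26: x=[1.1418] v=[-1.0708]
Step 27: x=[1.0635] v=[-0.7830]
Step 28: x=[1.0149] v=[-0.4864]
Step 29: x=[0.9965] v=[-0.1843]
Step 30: x=[1.0085] v=[0.1198]
First v>=0 after going negative at step 30, time=3.0000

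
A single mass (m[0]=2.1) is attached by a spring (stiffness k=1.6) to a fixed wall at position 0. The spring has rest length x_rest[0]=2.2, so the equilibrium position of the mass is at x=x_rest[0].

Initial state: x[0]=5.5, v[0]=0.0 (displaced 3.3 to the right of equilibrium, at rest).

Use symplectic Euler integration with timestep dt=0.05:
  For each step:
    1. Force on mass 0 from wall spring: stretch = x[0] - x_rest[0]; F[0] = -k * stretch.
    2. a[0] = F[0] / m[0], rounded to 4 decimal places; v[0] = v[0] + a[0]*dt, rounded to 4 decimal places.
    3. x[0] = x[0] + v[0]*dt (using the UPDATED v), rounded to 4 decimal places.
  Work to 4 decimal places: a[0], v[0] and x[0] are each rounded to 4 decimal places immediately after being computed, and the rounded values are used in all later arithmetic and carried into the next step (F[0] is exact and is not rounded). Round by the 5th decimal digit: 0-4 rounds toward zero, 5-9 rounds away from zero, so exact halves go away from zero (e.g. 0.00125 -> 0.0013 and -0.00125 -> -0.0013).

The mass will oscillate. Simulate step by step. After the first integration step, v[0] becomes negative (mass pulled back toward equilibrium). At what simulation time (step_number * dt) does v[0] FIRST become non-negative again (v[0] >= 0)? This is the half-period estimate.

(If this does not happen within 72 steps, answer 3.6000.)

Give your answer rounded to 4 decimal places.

Answer: 3.6000

Derivation:
Step 0: x=[5.5000] v=[0.0000]
Step 1: x=[5.4937] v=[-0.1257]
Step 2: x=[5.4811] v=[-0.2512]
Step 3: x=[5.4623] v=[-0.3762]
Step 4: x=[5.4373] v=[-0.5005]
Step 5: x=[5.4061] v=[-0.6238]
Step 6: x=[5.3688] v=[-0.7459]
Step 7: x=[5.3255] v=[-0.8666]
Step 8: x=[5.2762] v=[-0.9857]
Step 9: x=[5.2211] v=[-1.1029]
Step 10: x=[5.1602] v=[-1.2180]
Step 11: x=[5.0937] v=[-1.3308]
Step 12: x=[5.0217] v=[-1.4410]
Step 13: x=[4.9443] v=[-1.5485]
Step 14: x=[4.8617] v=[-1.6530]
Step 15: x=[4.7740] v=[-1.7544]
Step 16: x=[4.6814] v=[-1.8525]
Step 17: x=[4.5841] v=[-1.9470]
Step 18: x=[4.4822] v=[-2.0378]
Step 19: x=[4.3760] v=[-2.1247]
Step 20: x=[4.2656] v=[-2.2076]
Step 21: x=[4.1513] v=[-2.2863]
Step 22: x=[4.0333] v=[-2.3606]
Step 23: x=[3.9118] v=[-2.4304]
Step 24: x=[3.7870] v=[-2.4956]
Step 25: x=[3.6592] v=[-2.5561]
Step 26: x=[3.5286] v=[-2.6117]
Step 27: x=[3.3955] v=[-2.6623]
Step 28: x=[3.2601] v=[-2.7078]
Step 29: x=[3.1227] v=[-2.7482]
Step 30: x=[2.9835] v=[-2.7834]
Step 31: x=[2.8428] v=[-2.8133]
Step 32: x=[2.7009] v=[-2.8378]
Step 33: x=[2.5581] v=[-2.8569]
Step 34: x=[2.4146] v=[-2.8705]
Step 35: x=[2.2707] v=[-2.8787]
Step 36: x=[2.1266] v=[-2.8814]
Step 37: x=[1.9827] v=[-2.8786]
Step 38: x=[1.8392] v=[-2.8703]
Step 39: x=[1.6964] v=[-2.8566]
Step 40: x=[1.5545] v=[-2.8374]
Step 41: x=[1.4139] v=[-2.8128]
Step 42: x=[1.2748] v=[-2.7829]
Step 43: x=[1.1374] v=[-2.7477]
Step 44: x=[1.0020] v=[-2.7072]
Step 45: x=[0.8689] v=[-2.6616]
Step 46: x=[0.7384] v=[-2.6109]
Step 47: x=[0.6106] v=[-2.5552]
Step 48: x=[0.4859] v=[-2.4947]
Step 49: x=[0.3644] v=[-2.4294]
Step 50: x=[0.2464] v=[-2.3595]
Step 51: x=[0.1321] v=[-2.2851]
Step 52: x=[0.0218] v=[-2.2063]
Step 53: x=[-0.0844] v=[-2.1233]
Step 54: x=[-0.1862] v=[-2.0363]
Step 55: x=[-0.2835] v=[-1.9454]
Step 56: x=[-0.3760] v=[-1.8508]
Step 57: x=[-0.4636] v=[-1.7527]
Step 58: x=[-0.5462] v=[-1.6512]
Step 59: x=[-0.6235] v=[-1.5466]
Step 60: x=[-0.6955] v=[-1.4390]
Step 61: x=[-0.7619] v=[-1.3287]
Step 62: x=[-0.8227] v=[-1.2159]
Step 63: x=[-0.8777] v=[-1.1008]
Step 64: x=[-0.9269] v=[-0.9836]
Step 65: x=[-0.9701] v=[-0.8645]
Step 66: x=[-1.0073] v=[-0.7437]
Step 67: x=[-1.0384] v=[-0.6215]
Step 68: x=[-1.0633] v=[-0.4981]
Step 69: x=[-1.0820] v=[-0.3738]
Step 70: x=[-1.0944] v=[-0.2488]
Step 71: x=[-1.1006] v=[-0.1233]
Step 72: x=[-1.1005] v=[0.0024]
First v>=0 after going negative at step 72, time=3.6000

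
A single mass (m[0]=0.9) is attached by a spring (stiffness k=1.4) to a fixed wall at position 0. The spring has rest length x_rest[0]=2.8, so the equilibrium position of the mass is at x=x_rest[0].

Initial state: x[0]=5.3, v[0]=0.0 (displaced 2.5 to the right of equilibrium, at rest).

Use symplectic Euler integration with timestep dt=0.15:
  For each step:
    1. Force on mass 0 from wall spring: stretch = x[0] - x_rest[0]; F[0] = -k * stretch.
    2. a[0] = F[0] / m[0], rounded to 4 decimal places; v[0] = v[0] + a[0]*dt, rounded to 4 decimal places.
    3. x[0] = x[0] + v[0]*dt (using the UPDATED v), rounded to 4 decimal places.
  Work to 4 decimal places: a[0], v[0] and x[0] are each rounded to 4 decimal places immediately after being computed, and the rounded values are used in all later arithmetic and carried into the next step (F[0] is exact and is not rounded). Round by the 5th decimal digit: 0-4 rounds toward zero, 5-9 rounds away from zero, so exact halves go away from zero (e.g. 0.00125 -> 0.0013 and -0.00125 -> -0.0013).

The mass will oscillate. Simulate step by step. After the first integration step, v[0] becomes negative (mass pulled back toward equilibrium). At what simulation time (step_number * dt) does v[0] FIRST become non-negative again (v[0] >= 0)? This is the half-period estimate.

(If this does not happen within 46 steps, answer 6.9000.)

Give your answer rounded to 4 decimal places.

Answer: 2.5500

Derivation:
Step 0: x=[5.3000] v=[0.0000]
Step 1: x=[5.2125] v=[-0.5833]
Step 2: x=[5.0406] v=[-1.1462]
Step 3: x=[4.7903] v=[-1.6690]
Step 4: x=[4.4703] v=[-2.1334]
Step 5: x=[4.0918] v=[-2.5231]
Step 6: x=[3.6681] v=[-2.8245]
Step 7: x=[3.2140] v=[-3.0271]
Step 8: x=[2.7454] v=[-3.1237]
Step 9: x=[2.2788] v=[-3.1110]
Step 10: x=[1.8304] v=[-2.9894]
Step 11: x=[1.4159] v=[-2.7632]
Step 12: x=[1.0499] v=[-2.4403]
Step 13: x=[0.7451] v=[-2.0319]
Step 14: x=[0.5122] v=[-1.5524]
Step 15: x=[0.3594] v=[-1.0186]
Step 16: x=[0.2920] v=[-0.4491]
Step 17: x=[0.3124] v=[0.1361]
First v>=0 after going negative at step 17, time=2.5500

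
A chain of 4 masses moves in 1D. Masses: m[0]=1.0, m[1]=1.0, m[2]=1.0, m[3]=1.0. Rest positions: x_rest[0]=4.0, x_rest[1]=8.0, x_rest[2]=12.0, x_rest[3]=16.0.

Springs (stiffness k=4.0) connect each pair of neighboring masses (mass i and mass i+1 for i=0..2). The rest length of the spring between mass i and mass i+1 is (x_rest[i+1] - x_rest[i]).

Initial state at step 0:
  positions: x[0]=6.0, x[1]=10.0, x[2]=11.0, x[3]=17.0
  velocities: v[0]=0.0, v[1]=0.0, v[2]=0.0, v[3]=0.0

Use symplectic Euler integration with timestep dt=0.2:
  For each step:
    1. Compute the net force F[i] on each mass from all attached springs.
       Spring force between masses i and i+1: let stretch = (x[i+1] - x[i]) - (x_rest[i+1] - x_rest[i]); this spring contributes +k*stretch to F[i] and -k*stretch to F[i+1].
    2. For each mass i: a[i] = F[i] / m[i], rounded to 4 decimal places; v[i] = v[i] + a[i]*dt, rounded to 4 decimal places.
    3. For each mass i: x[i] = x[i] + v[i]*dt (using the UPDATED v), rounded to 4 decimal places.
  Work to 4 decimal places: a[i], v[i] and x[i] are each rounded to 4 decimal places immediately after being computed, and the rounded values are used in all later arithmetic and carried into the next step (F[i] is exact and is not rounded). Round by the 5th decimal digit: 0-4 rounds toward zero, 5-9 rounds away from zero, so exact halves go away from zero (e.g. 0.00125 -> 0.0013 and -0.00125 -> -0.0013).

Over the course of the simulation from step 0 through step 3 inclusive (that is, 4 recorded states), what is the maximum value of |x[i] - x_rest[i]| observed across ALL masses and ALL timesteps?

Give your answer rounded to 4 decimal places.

Step 0: x=[6.0000 10.0000 11.0000 17.0000] v=[0.0000 0.0000 0.0000 0.0000]
Step 1: x=[6.0000 9.5200 11.8000 16.6800] v=[0.0000 -2.4000 4.0000 -1.6000]
Step 2: x=[5.9232 8.8416 13.0160 16.2192] v=[-0.3840 -3.3920 6.0800 -2.3040]
Step 3: x=[5.6733 8.3642 14.0766 15.8859] v=[-1.2493 -2.3872 5.3030 -1.6666]
Max displacement = 2.0766

Answer: 2.0766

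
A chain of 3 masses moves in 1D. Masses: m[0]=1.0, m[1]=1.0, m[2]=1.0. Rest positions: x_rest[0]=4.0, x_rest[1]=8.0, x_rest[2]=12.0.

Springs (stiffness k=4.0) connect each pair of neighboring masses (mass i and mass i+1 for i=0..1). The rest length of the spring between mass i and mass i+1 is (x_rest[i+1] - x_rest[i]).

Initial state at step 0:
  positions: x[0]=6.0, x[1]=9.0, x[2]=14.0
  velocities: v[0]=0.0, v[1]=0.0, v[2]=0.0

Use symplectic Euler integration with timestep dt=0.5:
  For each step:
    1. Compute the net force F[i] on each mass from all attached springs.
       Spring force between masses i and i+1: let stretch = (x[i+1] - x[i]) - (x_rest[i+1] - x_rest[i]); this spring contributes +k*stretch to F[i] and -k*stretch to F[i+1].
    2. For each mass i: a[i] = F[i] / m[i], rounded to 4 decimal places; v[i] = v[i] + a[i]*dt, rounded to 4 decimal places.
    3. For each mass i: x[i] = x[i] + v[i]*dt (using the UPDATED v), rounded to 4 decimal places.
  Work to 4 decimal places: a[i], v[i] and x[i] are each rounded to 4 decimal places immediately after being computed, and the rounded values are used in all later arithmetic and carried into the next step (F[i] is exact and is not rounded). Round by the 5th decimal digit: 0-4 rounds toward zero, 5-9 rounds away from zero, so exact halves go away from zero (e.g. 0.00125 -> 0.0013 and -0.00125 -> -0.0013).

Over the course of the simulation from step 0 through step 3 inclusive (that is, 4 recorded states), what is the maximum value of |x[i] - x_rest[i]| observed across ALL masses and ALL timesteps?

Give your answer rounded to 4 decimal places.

Step 0: x=[6.0000 9.0000 14.0000] v=[0.0000 0.0000 0.0000]
Step 1: x=[5.0000 11.0000 13.0000] v=[-2.0000 4.0000 -2.0000]
Step 2: x=[6.0000 9.0000 14.0000] v=[2.0000 -4.0000 2.0000]
Step 3: x=[6.0000 9.0000 14.0000] v=[0.0000 0.0000 0.0000]
Max displacement = 3.0000

Answer: 3.0000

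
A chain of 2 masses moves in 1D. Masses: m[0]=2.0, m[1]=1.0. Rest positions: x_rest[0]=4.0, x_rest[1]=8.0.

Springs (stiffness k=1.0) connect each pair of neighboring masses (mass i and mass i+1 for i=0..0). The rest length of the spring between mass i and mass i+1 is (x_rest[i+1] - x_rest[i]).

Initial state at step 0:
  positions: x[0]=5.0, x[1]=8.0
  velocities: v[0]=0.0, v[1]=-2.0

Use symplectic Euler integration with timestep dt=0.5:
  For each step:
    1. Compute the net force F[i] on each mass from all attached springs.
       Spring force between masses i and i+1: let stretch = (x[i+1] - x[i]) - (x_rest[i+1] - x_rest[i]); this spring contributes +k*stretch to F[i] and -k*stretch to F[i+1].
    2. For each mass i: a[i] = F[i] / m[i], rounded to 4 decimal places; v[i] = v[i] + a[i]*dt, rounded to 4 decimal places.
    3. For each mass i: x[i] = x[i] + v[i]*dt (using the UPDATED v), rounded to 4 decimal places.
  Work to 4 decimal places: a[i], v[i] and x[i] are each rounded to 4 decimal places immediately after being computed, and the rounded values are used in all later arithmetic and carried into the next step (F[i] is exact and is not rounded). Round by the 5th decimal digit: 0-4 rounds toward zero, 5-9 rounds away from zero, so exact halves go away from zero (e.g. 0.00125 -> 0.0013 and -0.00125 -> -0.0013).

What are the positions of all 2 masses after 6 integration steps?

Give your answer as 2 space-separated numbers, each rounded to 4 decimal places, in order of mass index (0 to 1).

Answer: 2.1305 7.7387

Derivation:
Step 0: x=[5.0000 8.0000] v=[0.0000 -2.0000]
Step 1: x=[4.8750 7.2500] v=[-0.2500 -1.5000]
Step 2: x=[4.5469 6.9063] v=[-0.6563 -0.6875]
Step 3: x=[4.0137 6.9727] v=[-1.0665 0.1328]
Step 4: x=[3.3503 7.2994] v=[-1.3268 0.6533]
Step 5: x=[2.6805 7.6388] v=[-1.3396 0.6788]
Step 6: x=[2.1305 7.7387] v=[-1.1000 0.1997]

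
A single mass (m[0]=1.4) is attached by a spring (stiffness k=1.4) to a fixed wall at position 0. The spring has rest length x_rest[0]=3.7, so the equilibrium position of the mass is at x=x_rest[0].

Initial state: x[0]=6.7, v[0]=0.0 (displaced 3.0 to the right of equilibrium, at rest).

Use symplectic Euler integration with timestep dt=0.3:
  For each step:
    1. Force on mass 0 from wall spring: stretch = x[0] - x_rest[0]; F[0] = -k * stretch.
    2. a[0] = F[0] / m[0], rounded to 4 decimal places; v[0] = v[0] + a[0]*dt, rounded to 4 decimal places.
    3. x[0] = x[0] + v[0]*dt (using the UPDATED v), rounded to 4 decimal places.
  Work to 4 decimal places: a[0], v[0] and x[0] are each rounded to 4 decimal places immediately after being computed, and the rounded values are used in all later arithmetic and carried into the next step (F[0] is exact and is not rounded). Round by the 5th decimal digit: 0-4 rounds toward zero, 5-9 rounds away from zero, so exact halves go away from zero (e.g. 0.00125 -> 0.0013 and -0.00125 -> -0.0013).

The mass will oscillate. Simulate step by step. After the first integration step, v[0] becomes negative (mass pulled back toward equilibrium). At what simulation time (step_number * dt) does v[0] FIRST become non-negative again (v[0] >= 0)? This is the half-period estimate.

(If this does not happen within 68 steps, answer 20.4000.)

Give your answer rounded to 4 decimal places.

Step 0: x=[6.7000] v=[0.0000]
Step 1: x=[6.4300] v=[-0.9000]
Step 2: x=[5.9143] v=[-1.7190]
Step 3: x=[5.1993] v=[-2.3833]
Step 4: x=[4.3494] v=[-2.8331]
Step 5: x=[3.4410] v=[-3.0279]
Step 6: x=[2.5559] v=[-2.9502]
Step 7: x=[1.7738] v=[-2.6070]
Step 8: x=[1.1651] v=[-2.0291]
Step 9: x=[0.7845] v=[-1.2686]
Step 10: x=[0.6663] v=[-0.3940]
Step 11: x=[0.8211] v=[0.5161]
First v>=0 after going negative at step 11, time=3.3000

Answer: 3.3000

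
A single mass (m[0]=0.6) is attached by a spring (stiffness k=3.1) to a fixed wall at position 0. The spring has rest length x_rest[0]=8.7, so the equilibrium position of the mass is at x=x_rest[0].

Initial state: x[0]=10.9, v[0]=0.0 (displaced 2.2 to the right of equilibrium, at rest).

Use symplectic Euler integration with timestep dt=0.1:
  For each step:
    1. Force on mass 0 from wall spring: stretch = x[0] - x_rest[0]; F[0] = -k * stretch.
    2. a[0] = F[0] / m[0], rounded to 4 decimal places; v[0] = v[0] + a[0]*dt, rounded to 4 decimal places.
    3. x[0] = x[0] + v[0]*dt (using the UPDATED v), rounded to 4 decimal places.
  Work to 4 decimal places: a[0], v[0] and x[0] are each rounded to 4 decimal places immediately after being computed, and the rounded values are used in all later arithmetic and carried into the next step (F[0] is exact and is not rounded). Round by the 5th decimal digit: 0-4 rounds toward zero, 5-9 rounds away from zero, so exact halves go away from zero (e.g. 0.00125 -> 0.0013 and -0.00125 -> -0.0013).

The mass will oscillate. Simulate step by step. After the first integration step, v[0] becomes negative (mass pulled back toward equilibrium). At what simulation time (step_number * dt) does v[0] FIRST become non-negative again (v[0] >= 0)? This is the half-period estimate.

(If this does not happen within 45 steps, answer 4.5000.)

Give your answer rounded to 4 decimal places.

Step 0: x=[10.9000] v=[0.0000]
Step 1: x=[10.7863] v=[-1.1367]
Step 2: x=[10.5648] v=[-2.2146]
Step 3: x=[10.2470] v=[-3.1781]
Step 4: x=[9.8493] v=[-3.9774]
Step 5: x=[9.3922] v=[-4.5712]
Step 6: x=[8.8993] v=[-4.9288]
Step 7: x=[8.3961] v=[-5.0318]
Step 8: x=[7.9086] v=[-4.8748]
Step 9: x=[7.4620] v=[-4.4659]
Step 10: x=[7.0794] v=[-3.8263]
Step 11: x=[6.7805] v=[-2.9890]
Step 12: x=[6.5808] v=[-1.9973]
Step 13: x=[6.4906] v=[-0.9024]
Step 14: x=[6.5145] v=[0.2391]
First v>=0 after going negative at step 14, time=1.4000

Answer: 1.4000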